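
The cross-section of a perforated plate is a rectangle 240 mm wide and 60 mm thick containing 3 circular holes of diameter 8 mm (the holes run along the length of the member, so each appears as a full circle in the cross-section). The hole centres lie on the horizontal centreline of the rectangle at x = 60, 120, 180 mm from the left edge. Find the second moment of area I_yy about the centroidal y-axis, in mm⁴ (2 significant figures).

Split into non-overlapping primitives; take the origin at the lower-left of the bounding box.
Plate: 240 × 60, A = 14 400 mm², x = 120 mm, Ī = 69 120 000 mm⁴.
Hole 1 (subtracted): ⌀8, A = 50.27 mm², x = 60 mm, Ī = 201.1 mm⁴.
Hole 2 (subtracted): ⌀8, A = 50.27 mm², x = 120 mm, Ī = 201.1 mm⁴.
Hole 3 (subtracted): ⌀8, A = 50.27 mm², x = 180 mm, Ī = 201.1 mm⁴.
By symmetry the centroid is at mid-width, x̄ = 120 mm.
Transfer each piece to the centroidal y-axis using Ī + A·d² with d = x − 120:
  plate: d = 0 mm → contributes +69 120 000 mm⁴
  hole 1: d = -60 mm → contributes −181 157 mm⁴
  hole 2: d = 0 mm → contributes −201.1 mm⁴
  hole 3: d = 60 mm → contributes −181 157 mm⁴
Total I = 68 757 485 mm⁴.

I_yy ≈ 6.9 × 10⁷ mm⁴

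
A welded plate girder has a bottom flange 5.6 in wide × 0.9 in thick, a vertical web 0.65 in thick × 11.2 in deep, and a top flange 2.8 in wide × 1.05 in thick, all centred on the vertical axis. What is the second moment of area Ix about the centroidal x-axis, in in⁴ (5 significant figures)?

Break the section into simple shapes (no overlaps), measuring from the bottom-left corner of the bounding box.
Bottom plate: 5.6 × 0.9, A = 5.04 in², y = 0.45 in, Ī = 0.3402 in⁴.
Web plate: 0.65 × 11.2, A = 7.28 in², y = 6.5 in, Ī = 76.10027 in⁴.
Top plate: 2.8 × 1.05, A = 2.94 in², y = 12.625 in, Ī = 0.2701125 in⁴.
Centroid: ȳ = ΣA·y / ΣA = 5.681881 in.
Transfer each piece to the centroidal x-axis using Ī + A·d² with d = y − 5.681881:
  bottom plate: d = -5.231881 in → contributes +138.298 in⁴
  web plate: d = 0.8181193 in → contributes +80.97291 in⁴
  top plate: d = 6.943119 in → contributes +141.9984 in⁴
Total I = 361.2693 in⁴.

Ix ≈ 361.27 in⁴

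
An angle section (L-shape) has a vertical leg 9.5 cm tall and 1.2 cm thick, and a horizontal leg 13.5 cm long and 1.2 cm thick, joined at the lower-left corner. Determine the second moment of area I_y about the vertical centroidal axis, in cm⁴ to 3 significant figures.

I_y ≈ 481 cm⁴

Decompose the section into non-overlapping parts with the origin at the bottom-left of its bounding rectangle.
Vertical leg: 1.2 × 9.5, A = 11.4 cm², x = 0.6 cm, Ī = 1.368 cm⁴.
Horizontal leg (remainder): 12.3 × 1.2, A = 14.76 cm², x = 7.35 cm, Ī = 186.09 cm⁴.
Centroid: x̄ = ΣA·x / ΣA = 4.4085 cm.
Transfer each piece to the vertical centroidal axis using Ī + A·d² with d = x − 4.4085:
  vertical leg: d = -3.8085 cm → contributes +166.72 cm⁴
  horizontal leg (remainder): d = 2.9415 cm → contributes +313.8 cm⁴
Total I = 480.52 cm⁴.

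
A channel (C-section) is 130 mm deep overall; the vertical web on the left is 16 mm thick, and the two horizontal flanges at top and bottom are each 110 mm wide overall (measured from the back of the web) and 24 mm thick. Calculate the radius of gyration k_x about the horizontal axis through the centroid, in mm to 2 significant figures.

Decompose the section into non-overlapping parts with the origin at the bottom-left of its bounding rectangle.
Web: 16 × 130, A = 2 080 mm², y = 65 mm, Ī = 2 929 333 mm⁴.
Top flange (beyond web): 94 × 24, A = 2 256 mm², y = 118 mm, Ī = 108 288 mm⁴.
Bottom flange (beyond web): 94 × 24, A = 2 256 mm², y = 12 mm, Ī = 108 288 mm⁴.
By symmetry the centroid is at mid-height, ȳ = 65 mm.
Transfer each piece to the horizontal axis through the centroid using Ī + A·d² with d = y − 65:
  web: d = 0 mm → contributes +2 929 333 mm⁴
  top flange (beyond web): d = 53 mm → contributes +6 445 392 mm⁴
  bottom flange (beyond web): d = -53 mm → contributes +6 445 392 mm⁴
Total I = 15 820 117 mm⁴.
Radius of gyration: k = √(I/A) = √(15 820 117 / 6 592) = 48.99 mm.

k_x ≈ 49 mm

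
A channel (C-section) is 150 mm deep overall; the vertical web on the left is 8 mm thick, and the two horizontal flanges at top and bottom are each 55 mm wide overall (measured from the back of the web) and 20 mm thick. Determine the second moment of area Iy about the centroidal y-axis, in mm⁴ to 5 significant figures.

Iy ≈ 9.0641 × 10⁵ mm⁴

Break the section into simple shapes (no overlaps), measuring from the bottom-left corner of the bounding box.
Web: 8 × 150, A = 1 200 mm², x = 4 mm, Ī = 6 400 mm⁴.
Top flange (beyond web): 47 × 20, A = 940 mm², x = 31.5 mm, Ī = 173038.3 mm⁴.
Bottom flange (beyond web): 47 × 20, A = 940 mm², x = 31.5 mm, Ī = 173038.3 mm⁴.
Centroid: x̄ = ΣA·x / ΣA = 20.78571 mm.
Transfer each piece to the centroidal y-axis using Ī + A·d² with d = x − 20.78571:
  web: d = -16.78571 mm → contributes +344512.2 mm⁴
  top flange (beyond web): d = 10.71429 mm → contributes +280946.5 mm⁴
  bottom flange (beyond web): d = 10.71429 mm → contributes +280946.5 mm⁴
Total I = 906405.2 mm⁴.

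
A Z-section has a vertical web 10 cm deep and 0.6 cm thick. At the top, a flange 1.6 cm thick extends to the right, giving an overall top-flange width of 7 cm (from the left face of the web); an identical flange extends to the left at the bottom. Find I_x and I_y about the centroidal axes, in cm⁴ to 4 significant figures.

I_x ≈ 415.6 cm⁴, I_y ≈ 321.0 cm⁴

Split into non-overlapping primitives; take the origin at the lower-left of the bounding box.
Web: 0.6 × 10, A = 6 cm², y = 5 cm, Ī = 50 cm⁴.
Top flange (beyond web): 6.4 × 1.6, A = 10.24 cm², y = 9.2 cm, Ī = 2.18453 cm⁴.
Bottom flange (beyond web): 6.4 × 1.6, A = 10.24 cm², y = 0.8 cm, Ī = 2.18453 cm⁴.
Centroid: ȳ = ΣA·y / ΣA = 5 cm.
Transfer each piece to the centroidal x-axis using Ī + A·d² with d = y − 5:
  web: d = 0 cm → contributes +50 cm⁴
  top flange (beyond web): d = 4.2 cm → contributes +182.818 cm⁴
  bottom flange (beyond web): d = -4.2 cm → contributes +182.818 cm⁴
Total I = 415.636 cm⁴.
For the y-axis: x̄ = 6.7 cm.
Repeating about the centroidal y-axis gives I_y = 320.965 cm⁴.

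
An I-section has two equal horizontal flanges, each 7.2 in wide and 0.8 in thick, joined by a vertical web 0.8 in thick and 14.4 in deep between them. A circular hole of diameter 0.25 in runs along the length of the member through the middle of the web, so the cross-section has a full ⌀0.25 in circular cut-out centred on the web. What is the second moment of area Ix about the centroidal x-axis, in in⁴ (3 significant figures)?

Decompose the section into non-overlapping parts with the origin at the bottom-left of its bounding rectangle.
Bottom flange: 7.2 × 0.8, A = 5.76 in², y = 0.4 in, Ī = 0.3072 in⁴.
Web: 0.8 × 14.4, A = 11.52 in², y = 8 in, Ī = 199.07 in⁴.
Top flange: 7.2 × 0.8, A = 5.76 in², y = 15.6 in, Ī = 0.3072 in⁴.
Hole (subtracted): ⌀0.25, A = 0.049087 in², y = 8 in, Ī = 0.00019175 in⁴.
By symmetry the centroid is at mid-height, ȳ = 8 in.
Transfer each piece to the centroidal x-axis using Ī + A·d² with d = y − 8:
  bottom flange: d = -7.6 in → contributes +333 in⁴
  web: d = 0 in → contributes +199.07 in⁴
  top flange: d = 7.6 in → contributes +333 in⁴
  hole: d = 0 in → contributes −0.00019175 in⁴
Total I = 865.08 in⁴.

Ix ≈ 865 in⁴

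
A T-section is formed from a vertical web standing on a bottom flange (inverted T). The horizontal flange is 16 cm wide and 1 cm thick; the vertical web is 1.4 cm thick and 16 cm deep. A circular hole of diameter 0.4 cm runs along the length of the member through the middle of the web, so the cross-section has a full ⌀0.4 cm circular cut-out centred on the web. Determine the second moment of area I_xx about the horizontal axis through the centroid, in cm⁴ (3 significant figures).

Treat the section as a set of non-overlapping primitives; coordinates are from the bounding-box lower-left.
Flange: 16 × 1, A = 16 cm², y = 0.5 cm, Ī = 1.3333 cm⁴.
Web: 1.4 × 16, A = 22.4 cm², y = 9 cm, Ī = 477.87 cm⁴.
Hole (subtracted): ⌀0.4, A = 0.12566 cm², y = 9 cm, Ī = 0.0012566 cm⁴.
Centroid: ȳ = ΣA·y / ΣA = 5.4467 cm.
Transfer each piece to the horizontal axis through the centroid using Ī + A·d² with d = y − 5.4467:
  flange: d = -4.9467 cm → contributes +392.85 cm⁴
  web: d = 3.5533 cm → contributes +760.69 cm⁴
  hole: d = 3.5533 cm → contributes −1.5879 cm⁴
Total I = 1 152 cm⁴.

I_xx ≈ 1150 cm⁴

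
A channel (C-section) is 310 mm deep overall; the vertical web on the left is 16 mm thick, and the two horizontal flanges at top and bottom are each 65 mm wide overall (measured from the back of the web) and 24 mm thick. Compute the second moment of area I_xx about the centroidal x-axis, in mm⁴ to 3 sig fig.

I_xx ≈ 8.79 × 10⁷ mm⁴

Decompose the section into non-overlapping parts with the origin at the bottom-left of its bounding rectangle.
Web: 16 × 310, A = 4 960 mm², y = 155 mm, Ī = 39 721 333 mm⁴.
Top flange (beyond web): 49 × 24, A = 1 176 mm², y = 298 mm, Ī = 56 448 mm⁴.
Bottom flange (beyond web): 49 × 24, A = 1 176 mm², y = 12 mm, Ī = 56 448 mm⁴.
By symmetry the centroid is at mid-height, ȳ = 155 mm.
Transfer each piece to the centroidal x-axis using Ī + A·d² with d = y − 155:
  web: d = 0 mm → contributes +39 721 333 mm⁴
  top flange (beyond web): d = 143 mm → contributes +24 104 472 mm⁴
  bottom flange (beyond web): d = -143 mm → contributes +24 104 472 mm⁴
Total I = 87 930 277 mm⁴.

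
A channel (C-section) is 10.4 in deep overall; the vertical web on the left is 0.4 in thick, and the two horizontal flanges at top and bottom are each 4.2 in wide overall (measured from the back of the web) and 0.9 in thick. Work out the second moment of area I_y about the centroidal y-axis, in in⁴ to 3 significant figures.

I_y ≈ 19.7 in⁴

Break the section into simple shapes (no overlaps), measuring from the bottom-left corner of the bounding box.
Web: 0.4 × 10.4, A = 4.16 in², x = 0.2 in, Ī = 0.055467 in⁴.
Top flange (beyond web): 3.8 × 0.9, A = 3.42 in², x = 2.3 in, Ī = 4.1154 in⁴.
Bottom flange (beyond web): 3.8 × 0.9, A = 3.42 in², x = 2.3 in, Ī = 4.1154 in⁴.
Centroid: x̄ = ΣA·x / ΣA = 1.5058 in.
Transfer each piece to the centroidal y-axis using Ī + A·d² with d = x − 1.5058:
  web: d = -1.3058 in → contributes +7.1489 in⁴
  top flange (beyond web): d = 0.79418 in → contributes +6.2725 in⁴
  bottom flange (beyond web): d = 0.79418 in → contributes +6.2725 in⁴
Total I = 19.694 in⁴.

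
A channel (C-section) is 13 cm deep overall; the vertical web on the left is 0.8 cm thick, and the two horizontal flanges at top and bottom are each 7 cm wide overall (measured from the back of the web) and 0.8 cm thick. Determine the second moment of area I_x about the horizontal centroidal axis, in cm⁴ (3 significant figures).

I_x ≈ 516 cm⁴

Decompose the section into non-overlapping parts with the origin at the bottom-left of its bounding rectangle.
Web: 0.8 × 13, A = 10.4 cm², y = 6.5 cm, Ī = 146.47 cm⁴.
Top flange (beyond web): 6.2 × 0.8, A = 4.96 cm², y = 12.6 cm, Ī = 0.26453 cm⁴.
Bottom flange (beyond web): 6.2 × 0.8, A = 4.96 cm², y = 0.4 cm, Ī = 0.26453 cm⁴.
By symmetry the centroid is at mid-height, ȳ = 6.5 cm.
Transfer each piece to the horizontal centroidal axis using Ī + A·d² with d = y − 6.5:
  web: d = 0 cm → contributes +146.47 cm⁴
  top flange (beyond web): d = 6.1 cm → contributes +184.83 cm⁴
  bottom flange (beyond web): d = -6.1 cm → contributes +184.83 cm⁴
Total I = 516.12 cm⁴.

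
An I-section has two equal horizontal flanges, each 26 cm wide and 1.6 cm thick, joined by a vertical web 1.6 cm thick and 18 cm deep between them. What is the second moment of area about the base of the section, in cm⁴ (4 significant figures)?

Treat the section as a set of non-overlapping primitives; coordinates are from the bounding-box lower-left.
Bottom flange: 26 × 1.6, A = 41.6 cm², y = 0.8 cm, Ī = 8.87467 cm⁴.
Web: 1.6 × 18, A = 28.8 cm², y = 10.6 cm, Ī = 777.6 cm⁴.
Top flange: 26 × 1.6, A = 41.6 cm², y = 20.4 cm, Ī = 8.87467 cm⁴.
Transfer each piece to the bottom edge using Ī + A·d² with d = y − 0:
  bottom flange: d = 0.8 cm → contributes +35.4987 cm⁴
  web: d = 10.6 cm → contributes +4013.57 cm⁴
  top flange: d = 20.4 cm → contributes +17321.1 cm⁴
Total I = 21370.2 cm⁴.

I_base ≈ 2.137 × 10⁴ cm⁴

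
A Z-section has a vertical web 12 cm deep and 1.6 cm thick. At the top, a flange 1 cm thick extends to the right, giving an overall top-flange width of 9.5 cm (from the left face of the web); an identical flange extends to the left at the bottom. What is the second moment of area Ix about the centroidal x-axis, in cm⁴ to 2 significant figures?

Break the section into simple shapes (no overlaps), measuring from the bottom-left corner of the bounding box.
Web: 1.6 × 12, A = 19.2 cm², y = 6 cm, Ī = 230.4 cm⁴.
Top flange (beyond web): 7.9 × 1, A = 7.9 cm², y = 11.5 cm, Ī = 0.6583 cm⁴.
Bottom flange (beyond web): 7.9 × 1, A = 7.9 cm², y = 0.5 cm, Ī = 0.6583 cm⁴.
Centroid: ȳ = ΣA·y / ΣA = 6 cm.
Transfer each piece to the centroidal x-axis using Ī + A·d² with d = y − 6:
  web: d = 0 cm → contributes +230.4 cm⁴
  top flange (beyond web): d = 5.5 cm → contributes +239.6 cm⁴
  bottom flange (beyond web): d = -5.5 cm → contributes +239.6 cm⁴
Total I = 709.7 cm⁴.

Ix ≈ 710 cm⁴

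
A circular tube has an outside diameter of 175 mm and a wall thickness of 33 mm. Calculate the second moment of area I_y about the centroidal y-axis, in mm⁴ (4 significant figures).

Treat the section as a set of non-overlapping primitives; coordinates are from the bounding-box lower-left.
Outer circle: ⌀175, A = 24052.8 mm², x = 87.5 mm, Ī = 46 038 598 mm⁴.
Bore (subtracted): ⌀109, A = 9331.32 mm², x = 87.5 mm, Ī = 6 929 085 mm⁴.
By symmetry the centroid is at mid-width, x̄ = 87.5 mm.
All pieces are centred on the centroidal y-axis, so I = ΣĪ (holes subtracted) = 39 109 513 mm⁴.

I_y ≈ 3.911 × 10⁷ mm⁴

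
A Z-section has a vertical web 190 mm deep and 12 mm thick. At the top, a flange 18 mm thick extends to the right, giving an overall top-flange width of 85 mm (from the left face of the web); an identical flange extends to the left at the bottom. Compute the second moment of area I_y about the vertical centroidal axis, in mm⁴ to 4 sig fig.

Decompose the section into non-overlapping parts with the origin at the bottom-left of its bounding rectangle.
Web: 12 × 190, A = 2 280 mm², x = 79 mm, Ī = 27 360 mm⁴.
Top flange (beyond web): 73 × 18, A = 1 314 mm², x = 121.5 mm, Ī = 583 526 mm⁴.
Bottom flange (beyond web): 73 × 18, A = 1 314 mm², x = 36.5 mm, Ī = 583 526 mm⁴.
Centroid: x̄ = ΣA·x / ΣA = 79 mm.
Transfer each piece to the vertical centroidal axis using Ī + A·d² with d = x − 79:
  web: d = 0 mm → contributes +27 360 mm⁴
  top flange (beyond web): d = 42.5 mm → contributes +2 956 938 mm⁴
  bottom flange (beyond web): d = -42.5 mm → contributes +2 956 938 mm⁴
Total I = 5 941 236 mm⁴.

I_y ≈ 5.941 × 10⁶ mm⁴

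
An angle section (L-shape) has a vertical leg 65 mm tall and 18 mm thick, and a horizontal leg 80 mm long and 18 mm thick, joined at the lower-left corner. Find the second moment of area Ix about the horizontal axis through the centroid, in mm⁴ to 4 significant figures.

Ix ≈ 7.575 × 10⁵ mm⁴

Treat the section as a set of non-overlapping primitives; coordinates are from the bounding-box lower-left.
Vertical leg: 18 × 65, A = 1 170 mm², y = 32.5 mm, Ī = 411 938 mm⁴.
Horizontal leg (remainder): 62 × 18, A = 1 116 mm², y = 9 mm, Ī = 30 132 mm⁴.
Centroid: ȳ = ΣA·y / ΣA = 21.0276 mm.
Transfer each piece to the horizontal axis through the centroid using Ī + A·d² with d = y − 21.0276:
  vertical leg: d = 11.4724 mm → contributes +565 929 mm⁴
  horizontal leg (remainder): d = -12.0276 mm → contributes +191 575 mm⁴
Total I = 757 504 mm⁴.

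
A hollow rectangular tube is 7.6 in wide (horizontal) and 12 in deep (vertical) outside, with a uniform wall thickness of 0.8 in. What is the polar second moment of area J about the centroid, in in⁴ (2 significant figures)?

J ≈ 780 in⁴

Split into non-overlapping primitives; take the origin at the lower-left of the bounding box.
Outer rectangle: 7.6 × 12, A = 91.2 in², y = 6 in, Ī = 1 094 in⁴.
Inner void (subtracted): 6 × 10.4, A = 62.4 in², y = 6 in, Ī = 562.4 in⁴.
By symmetry the centroid is at mid-height, ȳ = 6 in.
All pieces are centred on the centroidal x-axis, so I = ΣĪ (holes subtracted) = 532 in⁴.
Repeating about the centroidal y-axis gives I_y = 251.8 in⁴.
Polar second moment: J = I_x + I_y = 783.7 in⁴.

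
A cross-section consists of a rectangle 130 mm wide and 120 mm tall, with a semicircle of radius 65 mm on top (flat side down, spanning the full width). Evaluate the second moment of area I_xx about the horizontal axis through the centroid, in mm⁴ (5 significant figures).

I_xx ≈ 5.6397 × 10⁷ mm⁴

Treat the section as a set of non-overlapping primitives; coordinates are from the bounding-box lower-left.
Rectangular body: 130 × 120, A = 15 600 mm², y = 60 mm, Ī = 18 720 000 mm⁴.
Semicircular cap: semicircle r = 65, A = 6636.614 mm², y = 147.5869 mm, Ī = 1 959 230 mm⁴.
Centroid: ȳ = ΣA·y / ΣA = 86.14068 mm.
Transfer each piece to the horizontal axis through the centroid using Ī + A·d² with d = y − 86.14068:
  rectangular body: d = -26.14068 mm → contributes +29 380 028 mm⁴
  semicircular cap: d = 61.44618 mm → contributes +27 016 649 mm⁴
Total I = 56 396 677 mm⁴.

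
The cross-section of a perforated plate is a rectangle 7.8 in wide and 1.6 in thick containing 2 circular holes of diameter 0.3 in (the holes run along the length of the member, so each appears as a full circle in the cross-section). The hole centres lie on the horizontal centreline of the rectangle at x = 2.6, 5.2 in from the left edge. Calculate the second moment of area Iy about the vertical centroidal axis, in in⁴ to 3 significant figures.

Break the section into simple shapes (no overlaps), measuring from the bottom-left corner of the bounding box.
Plate: 7.8 × 1.6, A = 12.48 in², x = 3.9 in, Ī = 63.274 in⁴.
Hole 1 (subtracted): ⌀0.3, A = 0.070686 in², x = 2.6 in, Ī = 0.00039761 in⁴.
Hole 2 (subtracted): ⌀0.3, A = 0.070686 in², x = 5.2 in, Ī = 0.00039761 in⁴.
By symmetry the centroid is at mid-width, x̄ = 3.9 in.
Transfer each piece to the vertical centroidal axis using Ī + A·d² with d = x − 3.9:
  plate: d = 0 in → contributes +63.274 in⁴
  hole 1: d = -1.3 in → contributes −0.11986 in⁴
  hole 2: d = 1.3 in → contributes −0.11986 in⁴
Total I = 63.034 in⁴.

Iy ≈ 63.0 in⁴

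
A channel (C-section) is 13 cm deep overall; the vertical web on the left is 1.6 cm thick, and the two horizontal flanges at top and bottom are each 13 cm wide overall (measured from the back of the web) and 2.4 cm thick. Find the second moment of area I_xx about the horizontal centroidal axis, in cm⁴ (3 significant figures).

Split into non-overlapping primitives; take the origin at the lower-left of the bounding box.
Web: 1.6 × 13, A = 20.8 cm², y = 6.5 cm, Ī = 292.93 cm⁴.
Top flange (beyond web): 11.4 × 2.4, A = 27.36 cm², y = 11.8 cm, Ī = 13.133 cm⁴.
Bottom flange (beyond web): 11.4 × 2.4, A = 27.36 cm², y = 1.2 cm, Ī = 13.133 cm⁴.
By symmetry the centroid is at mid-height, ȳ = 6.5 cm.
Transfer each piece to the horizontal centroidal axis using Ī + A·d² with d = y − 6.5:
  web: d = 0 cm → contributes +292.93 cm⁴
  top flange (beyond web): d = 5.3 cm → contributes +781.68 cm⁴
  bottom flange (beyond web): d = -5.3 cm → contributes +781.68 cm⁴
Total I = 1856.3 cm⁴.

I_xx ≈ 1860 cm⁴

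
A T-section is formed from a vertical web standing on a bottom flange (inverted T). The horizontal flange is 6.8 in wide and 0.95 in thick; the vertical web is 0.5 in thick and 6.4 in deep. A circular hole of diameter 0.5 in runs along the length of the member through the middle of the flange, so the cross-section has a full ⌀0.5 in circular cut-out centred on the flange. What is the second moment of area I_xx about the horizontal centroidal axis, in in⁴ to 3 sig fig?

I_xx ≈ 40.0 in⁴

Split into non-overlapping primitives; take the origin at the lower-left of the bounding box.
Flange: 6.8 × 0.95, A = 6.46 in², y = 0.475 in, Ī = 0.48585 in⁴.
Web: 0.5 × 6.4, A = 3.2 in², y = 4.15 in, Ī = 10.923 in⁴.
Hole (subtracted): ⌀0.5, A = 0.19635 in², y = 0.475 in, Ī = 0.003068 in⁴.
Centroid: ȳ = ΣA·y / ΣA = 1.7176 in.
Transfer each piece to the horizontal centroidal axis using Ī + A·d² with d = y − 1.7176:
  flange: d = -1.2426 in → contributes +10.461 in⁴
  web: d = 2.4324 in → contributes +29.855 in⁴
  hole: d = -1.2426 in → contributes −0.30627 in⁴
Total I = 40.01 in⁴.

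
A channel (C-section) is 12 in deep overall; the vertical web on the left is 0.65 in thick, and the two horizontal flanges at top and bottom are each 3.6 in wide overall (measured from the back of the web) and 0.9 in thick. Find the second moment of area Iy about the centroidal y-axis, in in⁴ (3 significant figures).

Treat the section as a set of non-overlapping primitives; coordinates are from the bounding-box lower-left.
Web: 0.65 × 12, A = 7.8 in², x = 0.325 in, Ī = 0.27463 in⁴.
Top flange (beyond web): 2.95 × 0.9, A = 2.655 in², x = 2.125 in, Ī = 1.9254 in⁴.
Bottom flange (beyond web): 2.95 × 0.9, A = 2.655 in², x = 2.125 in, Ī = 1.9254 in⁴.
Centroid: x̄ = ΣA·x / ΣA = 1.0541 in.
Transfer each piece to the centroidal y-axis using Ī + A·d² with d = x − 1.0541:
  web: d = -0.72906 in → contributes +4.4206 in⁴
  top flange (beyond web): d = 1.0709 in → contributes +4.9705 in⁴
  bottom flange (beyond web): d = 1.0709 in → contributes +4.9705 in⁴
Total I = 14.362 in⁴.

Iy ≈ 14.4 in⁴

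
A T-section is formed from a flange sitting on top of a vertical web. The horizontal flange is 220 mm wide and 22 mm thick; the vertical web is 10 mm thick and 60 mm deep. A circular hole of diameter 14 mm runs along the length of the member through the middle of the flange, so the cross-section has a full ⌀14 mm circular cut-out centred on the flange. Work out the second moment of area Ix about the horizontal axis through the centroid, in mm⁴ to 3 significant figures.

Ix ≈ 1.27 × 10⁶ mm⁴

Treat the section as a set of non-overlapping primitives; coordinates are from the bounding-box lower-left.
Flange: 220 × 22, A = 4 840 mm², y = 71 mm, Ī = 195 213 mm⁴.
Web: 10 × 60, A = 600 mm², y = 30 mm, Ī = 180 000 mm⁴.
Hole (subtracted): ⌀14, A = 153.94 mm², y = 71 mm, Ī = 1885.7 mm⁴.
Centroid: ȳ = ΣA·y / ΣA = 66.346 mm.
Transfer each piece to the horizontal axis through the centroid using Ī + A·d² with d = y − 66.346:
  flange: d = 4.6537 mm → contributes +300 035 mm⁴
  web: d = -36.346 mm → contributes +972 630 mm⁴
  hole: d = 4.6537 mm → contributes −5219.6 mm⁴
Total I = 1 267 445 mm⁴.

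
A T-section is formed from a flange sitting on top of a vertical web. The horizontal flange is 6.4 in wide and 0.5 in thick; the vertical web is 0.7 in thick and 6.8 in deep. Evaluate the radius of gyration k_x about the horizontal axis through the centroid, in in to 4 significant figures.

Treat the section as a set of non-overlapping primitives; coordinates are from the bounding-box lower-left.
Flange: 6.4 × 0.5, A = 3.2 in², y = 7.05 in, Ī = 0.0666667 in⁴.
Web: 0.7 × 6.8, A = 4.76 in², y = 3.4 in, Ī = 18.3419 in⁴.
Centroid: ȳ = ΣA·y / ΣA = 4.86734 in.
Transfer each piece to the horizontal axis through the centroid using Ī + A·d² with d = y − 4.86734:
  flange: d = 2.18266 in → contributes +15.3115 in⁴
  web: d = -1.46734 in → contributes +28.5905 in⁴
Total I = 43.902 in⁴.
Radius of gyration: k = √(I/A) = √(43.902 / 7.96) = 2.34847 in.

k_x ≈ 2.348 in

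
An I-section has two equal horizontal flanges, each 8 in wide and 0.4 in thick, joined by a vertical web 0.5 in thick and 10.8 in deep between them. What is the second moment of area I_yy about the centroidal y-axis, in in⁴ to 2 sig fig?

Decompose the section into non-overlapping parts with the origin at the bottom-left of its bounding rectangle.
Bottom flange: 8 × 0.4, A = 3.2 in², x = 4 in, Ī = 17.07 in⁴.
Web: 0.5 × 10.8, A = 5.4 in², x = 4 in, Ī = 0.1125 in⁴.
Top flange: 8 × 0.4, A = 3.2 in², x = 4 in, Ī = 17.07 in⁴.
By symmetry the centroid is at mid-width, x̄ = 4 in.
All pieces are centred on the centroidal y-axis, so I = ΣĪ = 34.25 in⁴.

I_yy ≈ 34 in⁴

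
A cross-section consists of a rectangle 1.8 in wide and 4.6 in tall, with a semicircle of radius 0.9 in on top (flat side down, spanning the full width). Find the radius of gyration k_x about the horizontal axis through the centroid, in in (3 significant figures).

Split into non-overlapping primitives; take the origin at the lower-left of the bounding box.
Rectangular body: 1.8 × 4.6, A = 8.28 in², y = 2.3 in, Ī = 14.6 in⁴.
Semicircular cap: semicircle r = 0.9, A = 1.2723 in², y = 4.982 in, Ī = 0.072012 in⁴.
Centroid: ȳ = ΣA·y / ΣA = 2.6572 in.
Transfer each piece to the horizontal axis through the centroid using Ī + A·d² with d = y − 2.6572:
  rectangular body: d = -0.35723 in → contributes +15.657 in⁴
  semicircular cap: d = 2.3247 in → contributes +6.9483 in⁴
Total I = 22.605 in⁴.
Radius of gyration: k = √(I/A) = √(22.605 / 9.5523) = 1.5383 in.

k_x ≈ 1.54 in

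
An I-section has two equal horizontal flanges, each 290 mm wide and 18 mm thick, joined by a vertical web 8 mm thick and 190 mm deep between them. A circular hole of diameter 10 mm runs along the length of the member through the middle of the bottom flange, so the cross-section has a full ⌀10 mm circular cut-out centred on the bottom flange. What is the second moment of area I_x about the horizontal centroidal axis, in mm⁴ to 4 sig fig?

I_x ≈ 1.169 × 10⁸ mm⁴

Split into non-overlapping primitives; take the origin at the lower-left of the bounding box.
Bottom flange: 290 × 18, A = 5 220 mm², y = 9 mm, Ī = 140 940 mm⁴.
Web: 8 × 190, A = 1 520 mm², y = 113 mm, Ī = 4 572 667 mm⁴.
Top flange: 290 × 18, A = 5 220 mm², y = 217 mm, Ī = 140 940 mm⁴.
Hole (subtracted): ⌀10, A = 78.5398 mm², y = 9 mm, Ī = 490.874 mm⁴.
Centroid: ȳ = ΣA·y / ΣA = 113.687 mm.
Transfer each piece to the horizontal centroidal axis using Ī + A·d² with d = y − 113.687:
  bottom flange: d = -104.687 mm → contributes +57 349 354 mm⁴
  web: d = -0.687469 mm → contributes +4 573 385 mm⁴
  top flange: d = 103.313 mm → contributes +55 856 500 mm⁴
  hole: d = -104.687 mm → contributes −861 245 mm⁴
Total I = 116 917 994 mm⁴.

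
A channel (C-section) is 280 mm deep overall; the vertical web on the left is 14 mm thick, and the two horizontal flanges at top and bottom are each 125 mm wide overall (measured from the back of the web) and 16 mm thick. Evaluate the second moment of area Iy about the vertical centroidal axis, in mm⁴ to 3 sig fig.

Treat the section as a set of non-overlapping primitives; coordinates are from the bounding-box lower-left.
Web: 14 × 280, A = 3 920 mm², x = 7 mm, Ī = 64 027 mm⁴.
Top flange (beyond web): 111 × 16, A = 1 776 mm², x = 69.5 mm, Ī = 1 823 508 mm⁴.
Bottom flange (beyond web): 111 × 16, A = 1 776 mm², x = 69.5 mm, Ī = 1 823 508 mm⁴.
Centroid: x̄ = ΣA·x / ΣA = 36.711 mm.
Transfer each piece to the vertical centroidal axis using Ī + A·d² with d = x − 36.711:
  web: d = -29.711 mm → contributes +3 524 363 mm⁴
  top flange (beyond web): d = 32.789 mm → contributes +3 732 928 mm⁴
  bottom flange (beyond web): d = 32.789 mm → contributes +3 732 928 mm⁴
Total I = 10 990 218 mm⁴.

Iy ≈ 1.10 × 10⁷ mm⁴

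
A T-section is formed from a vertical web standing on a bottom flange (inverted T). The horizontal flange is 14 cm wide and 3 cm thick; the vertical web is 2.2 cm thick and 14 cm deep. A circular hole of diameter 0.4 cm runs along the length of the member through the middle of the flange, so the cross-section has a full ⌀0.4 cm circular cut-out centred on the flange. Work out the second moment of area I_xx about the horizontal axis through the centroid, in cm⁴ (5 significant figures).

I_xx ≈ 1816.8 cm⁴

Decompose the section into non-overlapping parts with the origin at the bottom-left of its bounding rectangle.
Flange: 14 × 3, A = 42 cm², y = 1.5 cm, Ī = 31.5 cm⁴.
Web: 2.2 × 14, A = 30.8 cm², y = 10 cm, Ī = 503.0667 cm⁴.
Hole (subtracted): ⌀0.4, A = 0.1256637 cm², y = 1.5 cm, Ī = 0.001256637 cm⁴.
Centroid: ȳ = ΣA·y / ΣA = 5.102372 cm.
Transfer each piece to the horizontal axis through the centroid using Ī + A·d² with d = y − 5.102372:
  flange: d = -3.602372 cm → contributes +576.5376 cm⁴
  web: d = 4.897628 cm → contributes +1241.859 cm⁴
  hole: d = -3.602372 cm → contributes −1.632005 cm⁴
Total I = 1816.764 cm⁴.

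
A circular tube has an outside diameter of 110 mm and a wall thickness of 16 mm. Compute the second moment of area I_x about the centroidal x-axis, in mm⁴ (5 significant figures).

I_x ≈ 5.3699 × 10⁶ mm⁴

Treat the section as a set of non-overlapping primitives; coordinates are from the bounding-box lower-left.
Outer circle: ⌀110, A = 9503.318 mm², y = 55 mm, Ī = 7 186 884 mm⁴.
Bore (subtracted): ⌀78, A = 4778.362 mm², y = 55 mm, Ī = 1 816 972 mm⁴.
By symmetry the centroid is at mid-height, ȳ = 55 mm.
All pieces are centred on the centroidal x-axis, so I = ΣĪ (holes subtracted) = 5 369 912 mm⁴.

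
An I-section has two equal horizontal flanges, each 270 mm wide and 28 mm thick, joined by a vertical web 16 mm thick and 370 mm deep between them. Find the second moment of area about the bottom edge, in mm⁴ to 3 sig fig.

Break the section into simple shapes (no overlaps), measuring from the bottom-left corner of the bounding box.
Bottom flange: 270 × 28, A = 7 560 mm², y = 14 mm, Ī = 493 920 mm⁴.
Web: 16 × 370, A = 5 920 mm², y = 213 mm, Ī = 67 537 333 mm⁴.
Top flange: 270 × 28, A = 7 560 mm², y = 412 mm, Ī = 493 920 mm⁴.
Transfer each piece to a horizontal axis along the bottom face using Ī + A·d² with d = y − 0:
  bottom flange: d = 14 mm → contributes +1 975 680 mm⁴
  web: d = 213 mm → contributes +336 121 813 mm⁴
  top flange: d = 412 mm → contributes +1 283 758 560 mm⁴
Total I = 1 621 856 053 mm⁴.

I_base ≈ 1.62 × 10⁹ mm⁴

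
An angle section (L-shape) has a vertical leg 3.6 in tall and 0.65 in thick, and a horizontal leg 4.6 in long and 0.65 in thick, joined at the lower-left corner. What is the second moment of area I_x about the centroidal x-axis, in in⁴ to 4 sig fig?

Decompose the section into non-overlapping parts with the origin at the bottom-left of its bounding rectangle.
Vertical leg: 0.65 × 3.6, A = 2.34 in², y = 1.8 in, Ī = 2.5272 in⁴.
Horizontal leg (remainder): 3.95 × 0.65, A = 2.5675 in², y = 0.325 in, Ī = 0.0903974 in⁴.
Centroid: ȳ = ΣA·y / ΣA = 1.02831 in.
Transfer each piece to the centroidal x-axis using Ī + A·d² with d = y − 1.02831:
  vertical leg: d = 0.771689 in → contributes +3.92068 in⁴
  horizontal leg (remainder): d = -0.703311 in → contributes +1.3604 in⁴
Total I = 5.28108 in⁴.

I_x ≈ 5.281 in⁴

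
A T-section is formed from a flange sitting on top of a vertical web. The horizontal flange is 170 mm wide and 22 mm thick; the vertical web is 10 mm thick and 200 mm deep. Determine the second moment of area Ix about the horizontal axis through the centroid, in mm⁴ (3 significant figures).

Decompose the section into non-overlapping parts with the origin at the bottom-left of its bounding rectangle.
Flange: 170 × 22, A = 3 740 mm², y = 211 mm, Ī = 150 847 mm⁴.
Web: 10 × 200, A = 2 000 mm², y = 100 mm, Ī = 6 666 667 mm⁴.
Centroid: ȳ = ΣA·y / ΣA = 172.32 mm.
Transfer each piece to the horizontal axis through the centroid using Ī + A·d² with d = y − 172.32:
  flange: d = 38.676 mm → contributes +5 745 250 mm⁴
  web: d = -72.324 mm → contributes +17 128 201 mm⁴
Total I = 22 873 451 mm⁴.

Ix ≈ 2.29 × 10⁷ mm⁴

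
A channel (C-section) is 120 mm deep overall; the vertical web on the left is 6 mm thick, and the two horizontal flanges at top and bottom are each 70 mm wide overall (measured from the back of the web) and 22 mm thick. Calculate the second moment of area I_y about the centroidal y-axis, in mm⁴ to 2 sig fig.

Break the section into simple shapes (no overlaps), measuring from the bottom-left corner of the bounding box.
Web: 6 × 120, A = 720 mm², x = 3 mm, Ī = 2 160 mm⁴.
Top flange (beyond web): 64 × 22, A = 1 408 mm², x = 38 mm, Ī = 480 597 mm⁴.
Bottom flange (beyond web): 64 × 22, A = 1 408 mm², x = 38 mm, Ī = 480 597 mm⁴.
Centroid: x̄ = ΣA·x / ΣA = 30.87 mm.
Transfer each piece to the centroidal y-axis using Ī + A·d² with d = x − 30.87:
  web: d = -27.87 mm → contributes +561 543 mm⁴
  top flange (beyond web): d = 7.127 mm → contributes +552 109 mm⁴
  bottom flange (beyond web): d = 7.127 mm → contributes +552 109 mm⁴
Total I = 1 665 762 mm⁴.

I_y ≈ 1.7 × 10⁶ mm⁴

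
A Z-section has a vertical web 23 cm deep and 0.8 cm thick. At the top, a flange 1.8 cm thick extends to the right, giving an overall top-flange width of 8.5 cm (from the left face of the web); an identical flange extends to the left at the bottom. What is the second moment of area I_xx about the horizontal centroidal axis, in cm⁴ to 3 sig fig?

Split into non-overlapping primitives; take the origin at the lower-left of the bounding box.
Web: 0.8 × 23, A = 18.4 cm², y = 11.5 cm, Ī = 811.13 cm⁴.
Top flange (beyond web): 7.7 × 1.8, A = 13.86 cm², y = 22.1 cm, Ī = 3.7422 cm⁴.
Bottom flange (beyond web): 7.7 × 1.8, A = 13.86 cm², y = 0.9 cm, Ī = 3.7422 cm⁴.
Centroid: ȳ = ΣA·y / ΣA = 11.5 cm.
Transfer each piece to the horizontal centroidal axis using Ī + A·d² with d = y − 11.5:
  web: d = 0 cm → contributes +811.13 cm⁴
  top flange (beyond web): d = 10.6 cm → contributes +1561.1 cm⁴
  bottom flange (beyond web): d = -10.6 cm → contributes +1561.1 cm⁴
Total I = 3933.2 cm⁴.

I_xx ≈ 3930 cm⁴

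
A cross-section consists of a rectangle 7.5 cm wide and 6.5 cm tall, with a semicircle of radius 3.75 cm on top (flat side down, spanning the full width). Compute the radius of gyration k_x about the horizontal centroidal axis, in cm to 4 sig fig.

Treat the section as a set of non-overlapping primitives; coordinates are from the bounding-box lower-left.
Rectangular body: 7.5 × 6.5, A = 48.75 cm², y = 3.25 cm, Ī = 171.641 cm⁴.
Semicircular cap: semicircle r = 3.75, A = 22.0893 cm², y = 8.09155 cm, Ī = 21.7049 cm⁴.
Centroid: ȳ = ΣA·y / ΣA = 4.75971 cm.
Transfer each piece to the horizontal centroidal axis using Ī + A·d² with d = y − 4.75971:
  rectangular body: d = -1.50971 cm → contributes +282.752 cm⁴
  semicircular cap: d = 3.33184 cm → contributes +266.922 cm⁴
Total I = 549.675 cm⁴.
Radius of gyration: k = √(I/A) = √(549.675 / 70.8393) = 2.78558 cm.

k_x ≈ 2.786 cm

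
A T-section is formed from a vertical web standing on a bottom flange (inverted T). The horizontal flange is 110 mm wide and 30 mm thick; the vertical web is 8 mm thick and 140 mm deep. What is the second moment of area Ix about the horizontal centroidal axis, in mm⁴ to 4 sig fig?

Ix ≈ 8.118 × 10⁶ mm⁴

Decompose the section into non-overlapping parts with the origin at the bottom-left of its bounding rectangle.
Flange: 110 × 30, A = 3 300 mm², y = 15 mm, Ī = 247 500 mm⁴.
Web: 8 × 140, A = 1 120 mm², y = 100 mm, Ī = 1 829 333 mm⁴.
Centroid: ȳ = ΣA·y / ΣA = 36.5385 mm.
Transfer each piece to the horizontal centroidal axis using Ī + A·d² with d = y − 36.5385:
  flange: d = -21.5385 mm → contributes +1 778 388 mm⁴
  web: d = 63.4615 mm → contributes +6 339 984 mm⁴
Total I = 8 118 372 mm⁴.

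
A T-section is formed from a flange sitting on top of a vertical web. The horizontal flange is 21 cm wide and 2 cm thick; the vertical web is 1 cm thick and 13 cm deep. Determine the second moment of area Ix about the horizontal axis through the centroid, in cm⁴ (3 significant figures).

Ix ≈ 755 cm⁴

Treat the section as a set of non-overlapping primitives; coordinates are from the bounding-box lower-left.
Flange: 21 × 2, A = 42 cm², y = 14 cm, Ī = 14 cm⁴.
Web: 1 × 13, A = 13 cm², y = 6.5 cm, Ī = 183.08 cm⁴.
Centroid: ȳ = ΣA·y / ΣA = 12.227 cm.
Transfer each piece to the horizontal axis through the centroid using Ī + A·d² with d = y − 12.227:
  flange: d = 1.7727 cm → contributes +145.99 cm⁴
  web: d = -5.7273 cm → contributes +609.5 cm⁴
Total I = 755.49 cm⁴.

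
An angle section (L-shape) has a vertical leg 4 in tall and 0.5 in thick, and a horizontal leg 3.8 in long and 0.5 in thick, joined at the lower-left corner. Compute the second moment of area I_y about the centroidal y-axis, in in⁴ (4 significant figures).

I_y ≈ 4.803 in⁴

Break the section into simple shapes (no overlaps), measuring from the bottom-left corner of the bounding box.
Vertical leg: 0.5 × 4, A = 2 in², x = 0.25 in, Ī = 0.0416667 in⁴.
Horizontal leg (remainder): 3.3 × 0.5, A = 1.65 in², x = 2.15 in, Ī = 1.49738 in⁴.
Centroid: x̄ = ΣA·x / ΣA = 1.1089 in.
Transfer each piece to the centroidal y-axis using Ī + A·d² with d = x − 1.1089:
  vertical leg: d = -0.858904 in → contributes +1.5171 in⁴
  horizontal leg (remainder): d = 1.0411 in → contributes +3.28578 in⁴
Total I = 4.80288 in⁴.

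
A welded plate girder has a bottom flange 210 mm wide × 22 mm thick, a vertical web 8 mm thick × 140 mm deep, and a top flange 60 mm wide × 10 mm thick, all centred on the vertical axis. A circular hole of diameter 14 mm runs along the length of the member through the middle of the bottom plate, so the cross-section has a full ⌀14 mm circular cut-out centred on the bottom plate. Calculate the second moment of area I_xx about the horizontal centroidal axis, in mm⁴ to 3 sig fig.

I_xx ≈ 1.85 × 10⁷ mm⁴

Break the section into simple shapes (no overlaps), measuring from the bottom-left corner of the bounding box.
Bottom plate: 210 × 22, A = 4 620 mm², y = 11 mm, Ī = 186 340 mm⁴.
Web plate: 8 × 140, A = 1 120 mm², y = 92 mm, Ī = 1 829 333 mm⁴.
Top plate: 60 × 10, A = 600 mm², y = 167 mm, Ī = 5 000 mm⁴.
Hole (subtracted): ⌀14, A = 153.94 mm², y = 11 mm, Ī = 1885.7 mm⁴.
Centroid: ȳ = ΣA·y / ΣA = 40.796 mm.
Transfer each piece to the horizontal centroidal axis using Ī + A·d² with d = y − 40.796:
  bottom plate: d = -29.796 mm → contributes +4 287 988 mm⁴
  web plate: d = 51.204 mm → contributes +4 765 803 mm⁴
  top plate: d = 126.2 mm → contributes +9 561 467 mm⁴
  hole: d = -29.796 mm → contributes −138 552 mm⁴
Total I = 18 476 706 mm⁴.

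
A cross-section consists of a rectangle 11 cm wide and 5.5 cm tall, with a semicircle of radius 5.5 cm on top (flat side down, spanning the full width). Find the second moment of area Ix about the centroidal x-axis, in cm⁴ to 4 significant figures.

Ix ≈ 940.9 cm⁴

Treat the section as a set of non-overlapping primitives; coordinates are from the bounding-box lower-left.
Rectangular body: 11 × 5.5, A = 60.5 cm², y = 2.75 cm, Ī = 152.51 cm⁴.
Semicircular cap: semicircle r = 5.5, A = 47.5166 cm², y = 7.83427 cm, Ī = 100.434 cm⁴.
Centroid: ȳ = ΣA·y / ΣA = 4.98658 cm.
Transfer each piece to the centroidal x-axis using Ī + A·d² with d = y − 4.98658:
  rectangular body: d = -2.23658 cm → contributes +455.148 cm⁴
  semicircular cap: d = 2.8477 cm → contributes +485.764 cm⁴
Total I = 940.912 cm⁴.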